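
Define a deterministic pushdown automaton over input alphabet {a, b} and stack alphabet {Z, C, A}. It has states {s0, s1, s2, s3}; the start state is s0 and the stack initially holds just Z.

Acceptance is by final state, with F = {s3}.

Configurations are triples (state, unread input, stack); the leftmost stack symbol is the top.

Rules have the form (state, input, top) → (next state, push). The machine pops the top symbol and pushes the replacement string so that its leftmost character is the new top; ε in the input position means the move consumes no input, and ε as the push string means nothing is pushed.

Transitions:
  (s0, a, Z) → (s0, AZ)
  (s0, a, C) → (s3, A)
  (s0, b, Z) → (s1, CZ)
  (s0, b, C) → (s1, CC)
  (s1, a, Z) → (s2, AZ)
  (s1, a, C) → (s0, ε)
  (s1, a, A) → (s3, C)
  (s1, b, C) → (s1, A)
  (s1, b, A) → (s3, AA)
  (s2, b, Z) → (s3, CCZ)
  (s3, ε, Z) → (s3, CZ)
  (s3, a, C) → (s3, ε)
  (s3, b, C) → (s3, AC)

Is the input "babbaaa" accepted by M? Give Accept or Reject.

(s0, babbaaa, Z)
  read b, top Z: go to s1, push CZ → (s1, abbaaa, CZ)
  read a, top C: go to s0, push ε → (s0, bbaaa, Z)
  read b, top Z: go to s1, push CZ → (s1, baaa, CZ)
  read b, top C: go to s1, push A → (s1, aaa, AZ)
  read a, top A: go to s3, push C → (s3, aa, CZ)
  read a, top C: go to s3, push ε → (s3, a, Z)
  ε-move, top Z: go to s3, push CZ → (s3, a, CZ)
  read a, top C: go to s3, push ε → (s3, ε, Z)
All input consumed; state s3 ∈ F.

Accept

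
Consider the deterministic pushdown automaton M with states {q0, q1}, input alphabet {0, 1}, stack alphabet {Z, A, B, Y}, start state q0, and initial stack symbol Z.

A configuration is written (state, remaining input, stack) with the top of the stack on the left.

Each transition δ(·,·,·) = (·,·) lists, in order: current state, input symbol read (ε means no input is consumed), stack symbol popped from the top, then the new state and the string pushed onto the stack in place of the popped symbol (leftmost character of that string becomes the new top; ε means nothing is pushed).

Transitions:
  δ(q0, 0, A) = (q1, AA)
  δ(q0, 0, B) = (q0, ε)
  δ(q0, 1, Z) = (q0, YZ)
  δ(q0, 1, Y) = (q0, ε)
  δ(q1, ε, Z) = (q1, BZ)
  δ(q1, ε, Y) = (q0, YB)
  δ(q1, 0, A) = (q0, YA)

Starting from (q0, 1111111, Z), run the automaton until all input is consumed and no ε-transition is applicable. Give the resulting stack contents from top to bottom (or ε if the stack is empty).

(q0, 1111111, Z) ⊢ (q0, 111111, YZ) ⊢ (q0, 11111, Z) ⊢ (q0, 1111, YZ) ⊢ (q0, 111, Z) ⊢ (q0, 11, YZ) ⊢ (q0, 1, Z) ⊢ (q0, ε, YZ)
All input consumed in state q0 with stack YZ.

YZ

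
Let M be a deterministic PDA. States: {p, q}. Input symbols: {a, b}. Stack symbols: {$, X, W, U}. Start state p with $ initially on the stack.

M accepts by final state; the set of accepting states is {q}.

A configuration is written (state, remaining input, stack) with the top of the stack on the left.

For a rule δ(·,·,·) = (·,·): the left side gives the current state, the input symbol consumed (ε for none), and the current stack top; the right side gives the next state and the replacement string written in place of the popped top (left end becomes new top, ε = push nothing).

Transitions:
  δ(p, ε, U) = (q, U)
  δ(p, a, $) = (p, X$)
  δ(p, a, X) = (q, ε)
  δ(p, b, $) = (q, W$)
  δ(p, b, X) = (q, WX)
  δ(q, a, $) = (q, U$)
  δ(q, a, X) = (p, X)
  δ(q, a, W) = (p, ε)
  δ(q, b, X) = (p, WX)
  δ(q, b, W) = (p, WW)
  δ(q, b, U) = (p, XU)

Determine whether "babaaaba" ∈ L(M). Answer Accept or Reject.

(p, babaaaba, $) ⊢ (q, abaaaba, W$) ⊢ (p, baaaba, $) ⊢ (q, aaaba, W$) ⊢ (p, aaba, $) ⊢ (p, aba, X$) ⊢ (q, ba, $)
No transition applies at (q, ba, $); input not fully consumed.

Reject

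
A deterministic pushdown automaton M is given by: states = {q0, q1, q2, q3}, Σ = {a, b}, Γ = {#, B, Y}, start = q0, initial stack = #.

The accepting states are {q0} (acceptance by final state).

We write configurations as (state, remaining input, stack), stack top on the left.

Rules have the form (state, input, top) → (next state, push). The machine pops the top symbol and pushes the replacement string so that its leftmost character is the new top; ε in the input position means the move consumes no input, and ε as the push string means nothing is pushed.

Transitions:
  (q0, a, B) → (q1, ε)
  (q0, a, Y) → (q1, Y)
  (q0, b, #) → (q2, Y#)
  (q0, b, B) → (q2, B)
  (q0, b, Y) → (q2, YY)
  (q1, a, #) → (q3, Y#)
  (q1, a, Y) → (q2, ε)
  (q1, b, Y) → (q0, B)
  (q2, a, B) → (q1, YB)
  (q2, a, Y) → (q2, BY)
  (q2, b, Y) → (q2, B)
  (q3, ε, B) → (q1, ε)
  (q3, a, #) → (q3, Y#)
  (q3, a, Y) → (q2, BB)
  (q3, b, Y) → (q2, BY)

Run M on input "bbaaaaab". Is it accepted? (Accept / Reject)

Accept

(q0, bbaaaaab, #)
  read b, top #: go to q2, push Y# → (q2, baaaaab, Y#)
  read b, top Y: go to q2, push B → (q2, aaaaab, B#)
  read a, top B: go to q1, push YB → (q1, aaaab, YB#)
  read a, top Y: go to q2, push ε → (q2, aaab, B#)
  read a, top B: go to q1, push YB → (q1, aab, YB#)
  read a, top Y: go to q2, push ε → (q2, ab, B#)
  read a, top B: go to q1, push YB → (q1, b, YB#)
  read b, top Y: go to q0, push B → (q0, ε, BB#)
All input consumed; state q0 ∈ F.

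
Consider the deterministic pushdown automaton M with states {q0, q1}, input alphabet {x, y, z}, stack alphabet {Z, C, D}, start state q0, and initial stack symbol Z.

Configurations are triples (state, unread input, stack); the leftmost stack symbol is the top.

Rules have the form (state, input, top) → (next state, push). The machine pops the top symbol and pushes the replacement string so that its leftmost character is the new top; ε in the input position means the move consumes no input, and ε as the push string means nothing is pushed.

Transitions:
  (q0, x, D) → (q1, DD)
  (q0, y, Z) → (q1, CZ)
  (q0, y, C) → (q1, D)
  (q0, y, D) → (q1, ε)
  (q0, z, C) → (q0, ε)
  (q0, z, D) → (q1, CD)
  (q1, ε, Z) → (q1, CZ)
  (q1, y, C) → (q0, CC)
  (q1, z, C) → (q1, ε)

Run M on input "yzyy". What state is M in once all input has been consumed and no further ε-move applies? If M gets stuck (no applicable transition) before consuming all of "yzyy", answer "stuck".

q1

(q0, yzyy, Z) ⊢ (q1, zyy, CZ) ⊢ (q1, yy, Z) ⊢ (q1, yy, CZ) ⊢ (q0, y, CCZ) ⊢ (q1, ε, DCZ)
All input consumed; M is in state q1.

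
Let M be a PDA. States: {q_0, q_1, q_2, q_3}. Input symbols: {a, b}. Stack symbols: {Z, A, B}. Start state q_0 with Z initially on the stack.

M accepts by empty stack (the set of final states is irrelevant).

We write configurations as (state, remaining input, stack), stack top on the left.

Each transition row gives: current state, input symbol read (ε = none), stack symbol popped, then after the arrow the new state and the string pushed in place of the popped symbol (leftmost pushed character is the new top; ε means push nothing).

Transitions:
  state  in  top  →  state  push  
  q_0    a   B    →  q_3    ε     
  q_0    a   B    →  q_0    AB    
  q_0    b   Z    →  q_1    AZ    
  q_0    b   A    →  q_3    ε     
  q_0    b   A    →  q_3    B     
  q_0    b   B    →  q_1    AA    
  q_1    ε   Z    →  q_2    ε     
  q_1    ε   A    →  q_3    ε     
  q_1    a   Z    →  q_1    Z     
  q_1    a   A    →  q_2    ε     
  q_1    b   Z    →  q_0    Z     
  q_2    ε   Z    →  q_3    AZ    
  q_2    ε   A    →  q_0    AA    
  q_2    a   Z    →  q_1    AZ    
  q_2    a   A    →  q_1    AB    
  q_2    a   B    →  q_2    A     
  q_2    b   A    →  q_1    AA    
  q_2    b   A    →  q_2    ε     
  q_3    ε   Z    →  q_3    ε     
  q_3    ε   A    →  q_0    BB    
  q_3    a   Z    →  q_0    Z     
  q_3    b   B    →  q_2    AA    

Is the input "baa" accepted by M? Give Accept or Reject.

One accepting computation: (q_0, baa, Z) ⊢ (q_1, aa, AZ) ⊢ (q_2, a, Z) ⊢ (q_1, ε, AZ) ⊢ (q_3, ε, Z) ⊢ (q_3, ε, ε)
All input consumed and the stack is empty.

Accept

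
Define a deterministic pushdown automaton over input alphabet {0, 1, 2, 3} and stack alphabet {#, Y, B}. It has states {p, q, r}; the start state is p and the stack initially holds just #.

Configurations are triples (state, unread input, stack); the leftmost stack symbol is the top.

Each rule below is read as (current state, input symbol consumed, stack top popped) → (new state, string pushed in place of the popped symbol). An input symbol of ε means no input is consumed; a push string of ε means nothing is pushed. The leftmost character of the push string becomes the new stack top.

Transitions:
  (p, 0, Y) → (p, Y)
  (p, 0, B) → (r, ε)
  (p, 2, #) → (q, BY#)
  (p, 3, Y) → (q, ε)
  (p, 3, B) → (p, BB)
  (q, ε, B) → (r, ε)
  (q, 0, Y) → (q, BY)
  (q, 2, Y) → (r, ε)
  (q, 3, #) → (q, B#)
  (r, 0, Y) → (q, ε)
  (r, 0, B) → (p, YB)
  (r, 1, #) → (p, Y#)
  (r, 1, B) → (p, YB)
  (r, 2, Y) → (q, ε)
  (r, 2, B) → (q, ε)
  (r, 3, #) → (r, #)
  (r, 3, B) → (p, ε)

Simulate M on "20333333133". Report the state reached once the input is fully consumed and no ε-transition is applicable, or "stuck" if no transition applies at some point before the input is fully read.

(p, 20333333133, #)
  read 2, top #: go to q, push BY# → (q, 0333333133, BY#)
  ε-move, top B: go to r, push ε → (r, 0333333133, Y#)
  read 0, top Y: go to q, push ε → (q, 333333133, #)
  read 3, top #: go to q, push B# → (q, 33333133, B#)
  ε-move, top B: go to r, push ε → (r, 33333133, #)
  read 3, top #: go to r, push # → (r, 3333133, #)
  read 3, top #: go to r, push # → (r, 333133, #)
  read 3, top #: go to r, push # → (r, 33133, #)
  read 3, top #: go to r, push # → (r, 3133, #)
  read 3, top #: go to r, push # → (r, 133, #)
  read 1, top #: go to p, push Y# → (p, 33, Y#)
  read 3, top Y: go to q, push ε → (q, 3, #)
  read 3, top #: go to q, push B# → (q, ε, B#)
  ε-move, top B: go to r, push ε → (r, ε, #)
All input consumed; M is in state r.

r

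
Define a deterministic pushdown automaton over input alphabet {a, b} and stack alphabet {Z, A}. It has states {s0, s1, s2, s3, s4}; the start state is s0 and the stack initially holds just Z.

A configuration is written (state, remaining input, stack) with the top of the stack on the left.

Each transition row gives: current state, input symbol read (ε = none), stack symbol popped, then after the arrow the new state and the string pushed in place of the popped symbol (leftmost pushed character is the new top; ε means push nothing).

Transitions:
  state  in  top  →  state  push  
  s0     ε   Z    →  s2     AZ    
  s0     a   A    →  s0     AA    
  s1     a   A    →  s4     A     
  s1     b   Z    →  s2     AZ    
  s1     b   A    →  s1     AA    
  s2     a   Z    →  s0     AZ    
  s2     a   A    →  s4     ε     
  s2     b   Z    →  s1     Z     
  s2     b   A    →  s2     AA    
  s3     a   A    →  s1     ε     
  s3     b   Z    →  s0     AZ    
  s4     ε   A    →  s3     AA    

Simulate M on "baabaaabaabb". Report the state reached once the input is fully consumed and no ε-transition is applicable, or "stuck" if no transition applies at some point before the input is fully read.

(s0, baabaaabaabb, Z) ⊢ (s2, baabaaabaabb, AZ) ⊢ (s2, aabaaabaabb, AAZ) ⊢ (s4, abaaabaabb, AZ) ⊢ (s3, abaaabaabb, AAZ) ⊢ (s1, baaabaabb, AZ) ⊢ (s1, aaabaabb, AAZ) ⊢ (s4, aabaabb, AAZ) ⊢ (s3, aabaabb, AAAZ) ⊢ (s1, abaabb, AAZ) ⊢ (s4, baabb, AAZ) ⊢ (s3, baabb, AAAZ)
No transition for (s3, b, top A); M blocks with input baabb remaining.

stuck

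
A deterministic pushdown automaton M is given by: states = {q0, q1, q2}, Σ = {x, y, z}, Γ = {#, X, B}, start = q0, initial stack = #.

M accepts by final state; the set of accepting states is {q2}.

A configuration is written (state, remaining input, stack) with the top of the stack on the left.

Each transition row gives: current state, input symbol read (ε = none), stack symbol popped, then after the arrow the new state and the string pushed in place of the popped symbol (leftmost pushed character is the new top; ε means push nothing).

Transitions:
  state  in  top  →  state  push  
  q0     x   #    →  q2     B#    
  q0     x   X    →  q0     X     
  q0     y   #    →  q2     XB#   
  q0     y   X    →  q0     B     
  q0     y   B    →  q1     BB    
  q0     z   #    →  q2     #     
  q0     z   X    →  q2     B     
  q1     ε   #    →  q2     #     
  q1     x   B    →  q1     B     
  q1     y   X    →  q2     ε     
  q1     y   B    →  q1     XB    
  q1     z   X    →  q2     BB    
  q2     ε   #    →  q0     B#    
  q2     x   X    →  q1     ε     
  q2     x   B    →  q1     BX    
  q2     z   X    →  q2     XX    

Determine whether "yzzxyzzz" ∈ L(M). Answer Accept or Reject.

Accept

(q0, yzzxyzzz, #)
  read y, top #: go to q2, push XB# → (q2, zzxyzzz, XB#)
  read z, top X: go to q2, push XX → (q2, zxyzzz, XXB#)
  read z, top X: go to q2, push XX → (q2, xyzzz, XXXB#)
  read x, top X: go to q1, push ε → (q1, yzzz, XXB#)
  read y, top X: go to q2, push ε → (q2, zzz, XB#)
  read z, top X: go to q2, push XX → (q2, zz, XXB#)
  read z, top X: go to q2, push XX → (q2, z, XXXB#)
  read z, top X: go to q2, push XX → (q2, ε, XXXXB#)
All input consumed; state q2 ∈ F.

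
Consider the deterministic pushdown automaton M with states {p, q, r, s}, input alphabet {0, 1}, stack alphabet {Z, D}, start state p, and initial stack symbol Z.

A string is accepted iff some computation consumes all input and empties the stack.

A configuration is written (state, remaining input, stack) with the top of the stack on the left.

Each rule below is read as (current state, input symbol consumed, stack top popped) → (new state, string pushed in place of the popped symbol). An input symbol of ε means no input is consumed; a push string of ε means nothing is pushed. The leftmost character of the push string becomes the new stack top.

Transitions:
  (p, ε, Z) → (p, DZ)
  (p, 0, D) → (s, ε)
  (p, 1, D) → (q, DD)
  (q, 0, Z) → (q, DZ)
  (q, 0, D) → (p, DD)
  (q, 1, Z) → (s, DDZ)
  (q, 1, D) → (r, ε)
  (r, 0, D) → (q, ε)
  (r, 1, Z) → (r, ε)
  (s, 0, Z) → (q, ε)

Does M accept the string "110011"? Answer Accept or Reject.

(p, 110011, Z) ⊢ (p, 110011, DZ) ⊢ (q, 10011, DDZ) ⊢ (r, 0011, DZ) ⊢ (q, 011, Z) ⊢ (q, 11, DZ) ⊢ (r, 1, Z) ⊢ (r, ε, ε)
All input consumed and the stack is empty.

Accept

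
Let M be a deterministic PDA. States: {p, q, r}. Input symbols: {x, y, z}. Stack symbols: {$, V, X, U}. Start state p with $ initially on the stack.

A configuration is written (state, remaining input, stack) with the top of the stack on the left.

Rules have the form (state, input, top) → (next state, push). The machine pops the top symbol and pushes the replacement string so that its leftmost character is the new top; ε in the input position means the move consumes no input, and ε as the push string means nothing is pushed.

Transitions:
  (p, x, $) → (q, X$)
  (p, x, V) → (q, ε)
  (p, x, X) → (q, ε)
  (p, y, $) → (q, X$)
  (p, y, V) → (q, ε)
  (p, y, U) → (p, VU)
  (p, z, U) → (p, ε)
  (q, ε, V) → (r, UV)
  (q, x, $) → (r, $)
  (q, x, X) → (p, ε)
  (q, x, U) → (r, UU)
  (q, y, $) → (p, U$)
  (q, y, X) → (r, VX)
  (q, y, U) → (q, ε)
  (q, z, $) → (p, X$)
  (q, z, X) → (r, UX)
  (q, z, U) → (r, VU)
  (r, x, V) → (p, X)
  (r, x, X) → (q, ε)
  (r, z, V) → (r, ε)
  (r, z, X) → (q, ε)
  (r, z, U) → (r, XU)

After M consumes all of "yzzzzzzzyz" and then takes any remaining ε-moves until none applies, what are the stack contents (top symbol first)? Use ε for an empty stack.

(p, yzzzzzzzyz, $)
  read y, top $: go to q, push X$ → (q, zzzzzzzyz, X$)
  read z, top X: go to r, push UX → (r, zzzzzzyz, UX$)
  read z, top U: go to r, push XU → (r, zzzzzyz, XUX$)
  read z, top X: go to q, push ε → (q, zzzzyz, UX$)
  read z, top U: go to r, push VU → (r, zzzyz, VUX$)
  read z, top V: go to r, push ε → (r, zzyz, UX$)
  read z, top U: go to r, push XU → (r, zyz, XUX$)
  read z, top X: go to q, push ε → (q, yz, UX$)
  read y, top U: go to q, push ε → (q, z, X$)
  read z, top X: go to r, push UX → (r, ε, UX$)
All input consumed in state r with stack UX$.

UX$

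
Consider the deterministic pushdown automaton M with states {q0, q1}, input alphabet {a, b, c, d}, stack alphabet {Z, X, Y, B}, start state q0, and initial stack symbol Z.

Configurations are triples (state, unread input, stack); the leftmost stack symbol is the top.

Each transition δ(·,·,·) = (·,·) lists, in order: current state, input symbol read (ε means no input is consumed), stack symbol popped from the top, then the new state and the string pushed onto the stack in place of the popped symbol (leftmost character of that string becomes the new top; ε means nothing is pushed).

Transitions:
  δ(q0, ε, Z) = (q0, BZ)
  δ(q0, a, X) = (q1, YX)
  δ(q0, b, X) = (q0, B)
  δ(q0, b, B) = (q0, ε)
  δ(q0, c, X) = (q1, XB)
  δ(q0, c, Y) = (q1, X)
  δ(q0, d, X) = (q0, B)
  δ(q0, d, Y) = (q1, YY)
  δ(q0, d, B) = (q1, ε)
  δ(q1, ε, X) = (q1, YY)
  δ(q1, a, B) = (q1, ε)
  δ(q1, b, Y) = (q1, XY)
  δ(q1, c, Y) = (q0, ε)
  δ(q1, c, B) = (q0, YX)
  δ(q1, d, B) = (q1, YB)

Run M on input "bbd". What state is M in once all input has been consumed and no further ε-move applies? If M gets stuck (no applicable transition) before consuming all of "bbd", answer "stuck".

q1

(q0, bbd, Z)
  ε-move, top Z: go to q0, push BZ → (q0, bbd, BZ)
  read b, top B: go to q0, push ε → (q0, bd, Z)
  ε-move, top Z: go to q0, push BZ → (q0, bd, BZ)
  read b, top B: go to q0, push ε → (q0, d, Z)
  ε-move, top Z: go to q0, push BZ → (q0, d, BZ)
  read d, top B: go to q1, push ε → (q1, ε, Z)
All input consumed; M is in state q1.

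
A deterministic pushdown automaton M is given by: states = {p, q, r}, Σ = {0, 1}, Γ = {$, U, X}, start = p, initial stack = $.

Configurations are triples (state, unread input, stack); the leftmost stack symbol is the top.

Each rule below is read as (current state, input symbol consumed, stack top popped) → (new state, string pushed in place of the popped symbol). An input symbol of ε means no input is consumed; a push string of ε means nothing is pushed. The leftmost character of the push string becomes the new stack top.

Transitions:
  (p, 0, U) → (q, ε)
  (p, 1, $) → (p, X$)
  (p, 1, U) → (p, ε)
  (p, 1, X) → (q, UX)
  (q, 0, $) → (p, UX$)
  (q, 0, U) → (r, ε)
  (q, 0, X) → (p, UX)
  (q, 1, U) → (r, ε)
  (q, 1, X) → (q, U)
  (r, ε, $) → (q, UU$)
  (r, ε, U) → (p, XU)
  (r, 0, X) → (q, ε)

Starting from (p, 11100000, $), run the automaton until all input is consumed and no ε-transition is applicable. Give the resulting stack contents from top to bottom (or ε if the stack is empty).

(p, 11100000, $) ⊢ (p, 1100000, X$) ⊢ (q, 100000, UX$) ⊢ (r, 00000, X$) ⊢ (q, 0000, $) ⊢ (p, 000, UX$) ⊢ (q, 00, X$) ⊢ (p, 0, UX$) ⊢ (q, ε, X$)
All input consumed in state q with stack X$.

X$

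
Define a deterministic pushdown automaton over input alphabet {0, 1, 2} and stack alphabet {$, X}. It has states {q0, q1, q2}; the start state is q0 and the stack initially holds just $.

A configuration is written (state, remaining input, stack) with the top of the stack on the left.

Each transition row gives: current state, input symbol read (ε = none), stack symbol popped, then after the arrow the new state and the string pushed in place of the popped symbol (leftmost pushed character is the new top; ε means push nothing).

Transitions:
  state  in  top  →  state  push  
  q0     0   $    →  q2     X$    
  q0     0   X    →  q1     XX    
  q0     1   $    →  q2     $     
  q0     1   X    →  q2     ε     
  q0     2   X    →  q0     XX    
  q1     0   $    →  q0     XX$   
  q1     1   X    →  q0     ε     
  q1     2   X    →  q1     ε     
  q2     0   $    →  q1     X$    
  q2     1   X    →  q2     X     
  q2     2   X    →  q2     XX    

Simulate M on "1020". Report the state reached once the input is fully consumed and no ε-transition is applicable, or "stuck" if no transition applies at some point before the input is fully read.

(q0, 1020, $)
  read 1, top $: go to q2, push $ → (q2, 020, $)
  read 0, top $: go to q1, push X$ → (q1, 20, X$)
  read 2, top X: go to q1, push ε → (q1, 0, $)
  read 0, top $: go to q0, push XX$ → (q0, ε, XX$)
All input consumed; M is in state q0.

q0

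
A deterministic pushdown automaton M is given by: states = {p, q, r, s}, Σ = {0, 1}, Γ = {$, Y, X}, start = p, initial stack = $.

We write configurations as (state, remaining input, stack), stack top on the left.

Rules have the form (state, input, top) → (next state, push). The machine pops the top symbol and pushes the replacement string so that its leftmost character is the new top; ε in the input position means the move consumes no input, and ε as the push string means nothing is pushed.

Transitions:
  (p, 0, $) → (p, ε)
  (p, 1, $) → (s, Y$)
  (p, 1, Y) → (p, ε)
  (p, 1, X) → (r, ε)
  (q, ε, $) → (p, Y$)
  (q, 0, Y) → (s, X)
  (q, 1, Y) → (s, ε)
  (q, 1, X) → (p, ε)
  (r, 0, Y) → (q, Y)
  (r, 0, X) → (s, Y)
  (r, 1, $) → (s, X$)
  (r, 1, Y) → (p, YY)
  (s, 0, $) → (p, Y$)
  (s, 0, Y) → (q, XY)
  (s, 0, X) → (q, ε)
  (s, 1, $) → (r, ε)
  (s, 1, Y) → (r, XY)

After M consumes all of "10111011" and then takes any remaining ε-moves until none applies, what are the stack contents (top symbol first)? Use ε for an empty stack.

(p, 10111011, $)
  read 1, top $: go to s, push Y$ → (s, 0111011, Y$)
  read 0, top Y: go to q, push XY → (q, 111011, XY$)
  read 1, top X: go to p, push ε → (p, 11011, Y$)
  read 1, top Y: go to p, push ε → (p, 1011, $)
  read 1, top $: go to s, push Y$ → (s, 011, Y$)
  read 0, top Y: go to q, push XY → (q, 11, XY$)
  read 1, top X: go to p, push ε → (p, 1, Y$)
  read 1, top Y: go to p, push ε → (p, ε, $)
All input consumed in state p with stack $.

$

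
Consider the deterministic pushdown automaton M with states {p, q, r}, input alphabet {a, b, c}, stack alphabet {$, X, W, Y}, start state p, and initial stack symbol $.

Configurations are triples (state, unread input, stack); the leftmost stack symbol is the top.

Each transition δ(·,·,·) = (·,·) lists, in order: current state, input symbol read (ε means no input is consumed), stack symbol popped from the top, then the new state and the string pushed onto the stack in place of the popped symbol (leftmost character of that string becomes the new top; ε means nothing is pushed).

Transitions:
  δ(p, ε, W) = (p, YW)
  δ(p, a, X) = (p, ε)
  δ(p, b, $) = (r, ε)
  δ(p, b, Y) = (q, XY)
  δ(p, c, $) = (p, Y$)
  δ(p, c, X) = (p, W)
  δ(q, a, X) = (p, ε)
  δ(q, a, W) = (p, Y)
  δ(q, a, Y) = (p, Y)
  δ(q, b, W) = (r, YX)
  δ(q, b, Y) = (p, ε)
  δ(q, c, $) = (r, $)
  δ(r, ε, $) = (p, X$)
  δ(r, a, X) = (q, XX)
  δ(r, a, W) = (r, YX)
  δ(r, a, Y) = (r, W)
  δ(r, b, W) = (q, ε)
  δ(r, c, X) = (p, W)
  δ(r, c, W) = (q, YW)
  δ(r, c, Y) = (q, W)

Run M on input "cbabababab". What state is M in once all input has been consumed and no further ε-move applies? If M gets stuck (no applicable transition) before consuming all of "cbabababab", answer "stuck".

(p, cbabababab, $)
  read c, top $: go to p, push Y$ → (p, babababab, Y$)
  read b, top Y: go to q, push XY → (q, abababab, XY$)
  read a, top X: go to p, push ε → (p, bababab, Y$)
  read b, top Y: go to q, push XY → (q, ababab, XY$)
  read a, top X: go to p, push ε → (p, babab, Y$)
  read b, top Y: go to q, push XY → (q, abab, XY$)
  read a, top X: go to p, push ε → (p, bab, Y$)
  read b, top Y: go to q, push XY → (q, ab, XY$)
  read a, top X: go to p, push ε → (p, b, Y$)
  read b, top Y: go to q, push XY → (q, ε, XY$)
All input consumed; M is in state q.

q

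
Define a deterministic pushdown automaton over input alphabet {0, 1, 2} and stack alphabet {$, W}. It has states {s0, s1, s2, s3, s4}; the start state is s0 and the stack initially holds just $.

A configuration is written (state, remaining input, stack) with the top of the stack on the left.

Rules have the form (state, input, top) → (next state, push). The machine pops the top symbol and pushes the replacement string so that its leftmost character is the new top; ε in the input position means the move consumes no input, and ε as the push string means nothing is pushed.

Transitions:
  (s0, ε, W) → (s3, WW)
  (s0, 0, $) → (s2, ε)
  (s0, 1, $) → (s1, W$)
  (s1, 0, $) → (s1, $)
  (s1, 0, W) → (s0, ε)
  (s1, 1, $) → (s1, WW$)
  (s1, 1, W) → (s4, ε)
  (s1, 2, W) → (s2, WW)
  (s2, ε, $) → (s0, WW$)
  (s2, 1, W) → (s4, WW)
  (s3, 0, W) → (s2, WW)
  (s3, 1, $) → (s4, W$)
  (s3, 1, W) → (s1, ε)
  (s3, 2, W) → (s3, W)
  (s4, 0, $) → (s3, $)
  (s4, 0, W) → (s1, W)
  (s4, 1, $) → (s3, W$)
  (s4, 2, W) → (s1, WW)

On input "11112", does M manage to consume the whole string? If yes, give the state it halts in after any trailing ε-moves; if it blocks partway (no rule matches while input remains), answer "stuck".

stuck

(s0, 11112, $)
  read 1, top $: go to s1, push W$ → (s1, 1112, W$)
  read 1, top W: go to s4, push ε → (s4, 112, $)
  read 1, top $: go to s3, push W$ → (s3, 12, W$)
  read 1, top W: go to s1, push ε → (s1, 2, $)
No transition for (s1, 2, top $); M blocks with input 2 remaining.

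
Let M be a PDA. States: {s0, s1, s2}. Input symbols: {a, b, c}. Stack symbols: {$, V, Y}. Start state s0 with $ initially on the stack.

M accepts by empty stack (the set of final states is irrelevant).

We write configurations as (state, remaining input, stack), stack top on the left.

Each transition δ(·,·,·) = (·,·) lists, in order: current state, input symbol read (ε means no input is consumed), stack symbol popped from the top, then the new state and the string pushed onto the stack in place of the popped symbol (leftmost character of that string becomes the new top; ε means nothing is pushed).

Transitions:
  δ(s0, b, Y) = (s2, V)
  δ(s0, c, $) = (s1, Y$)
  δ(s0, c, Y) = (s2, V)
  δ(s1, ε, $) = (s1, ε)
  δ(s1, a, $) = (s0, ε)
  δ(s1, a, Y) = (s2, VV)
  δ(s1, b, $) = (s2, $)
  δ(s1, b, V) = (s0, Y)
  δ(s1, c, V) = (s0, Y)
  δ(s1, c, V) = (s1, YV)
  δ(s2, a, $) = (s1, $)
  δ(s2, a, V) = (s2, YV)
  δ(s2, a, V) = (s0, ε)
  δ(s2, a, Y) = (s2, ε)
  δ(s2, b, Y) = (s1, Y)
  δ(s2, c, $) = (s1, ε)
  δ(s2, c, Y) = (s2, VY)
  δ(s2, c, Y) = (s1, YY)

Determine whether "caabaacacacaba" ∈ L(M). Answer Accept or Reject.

Reject

No computation consumes all input and empties the stack.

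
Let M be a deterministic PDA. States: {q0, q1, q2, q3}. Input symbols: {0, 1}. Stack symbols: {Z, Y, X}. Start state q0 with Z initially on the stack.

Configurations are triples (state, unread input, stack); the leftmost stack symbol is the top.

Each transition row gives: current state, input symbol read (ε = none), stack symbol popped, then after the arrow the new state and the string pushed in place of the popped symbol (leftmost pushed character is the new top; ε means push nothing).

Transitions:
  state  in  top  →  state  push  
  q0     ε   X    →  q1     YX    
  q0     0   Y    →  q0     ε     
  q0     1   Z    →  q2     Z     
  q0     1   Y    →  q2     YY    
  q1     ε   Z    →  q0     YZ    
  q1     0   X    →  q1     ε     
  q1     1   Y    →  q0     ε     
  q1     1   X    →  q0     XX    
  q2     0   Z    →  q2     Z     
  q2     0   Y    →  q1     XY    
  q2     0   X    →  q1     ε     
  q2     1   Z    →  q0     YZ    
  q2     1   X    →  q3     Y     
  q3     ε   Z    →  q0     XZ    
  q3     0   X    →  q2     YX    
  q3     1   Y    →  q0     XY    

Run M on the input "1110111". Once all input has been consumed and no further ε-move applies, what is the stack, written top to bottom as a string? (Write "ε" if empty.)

(q0, 1110111, Z) ⊢ (q2, 110111, Z) ⊢ (q0, 10111, YZ) ⊢ (q2, 0111, YYZ) ⊢ (q1, 111, XYYZ) ⊢ (q0, 11, XXYYZ) ⊢ (q1, 11, YXXYYZ) ⊢ (q0, 1, XXYYZ) ⊢ (q1, 1, YXXYYZ) ⊢ (q0, ε, XXYYZ) ⊢ (q1, ε, YXXYYZ)
All input consumed in state q1 with stack YXXYYZ.

YXXYYZ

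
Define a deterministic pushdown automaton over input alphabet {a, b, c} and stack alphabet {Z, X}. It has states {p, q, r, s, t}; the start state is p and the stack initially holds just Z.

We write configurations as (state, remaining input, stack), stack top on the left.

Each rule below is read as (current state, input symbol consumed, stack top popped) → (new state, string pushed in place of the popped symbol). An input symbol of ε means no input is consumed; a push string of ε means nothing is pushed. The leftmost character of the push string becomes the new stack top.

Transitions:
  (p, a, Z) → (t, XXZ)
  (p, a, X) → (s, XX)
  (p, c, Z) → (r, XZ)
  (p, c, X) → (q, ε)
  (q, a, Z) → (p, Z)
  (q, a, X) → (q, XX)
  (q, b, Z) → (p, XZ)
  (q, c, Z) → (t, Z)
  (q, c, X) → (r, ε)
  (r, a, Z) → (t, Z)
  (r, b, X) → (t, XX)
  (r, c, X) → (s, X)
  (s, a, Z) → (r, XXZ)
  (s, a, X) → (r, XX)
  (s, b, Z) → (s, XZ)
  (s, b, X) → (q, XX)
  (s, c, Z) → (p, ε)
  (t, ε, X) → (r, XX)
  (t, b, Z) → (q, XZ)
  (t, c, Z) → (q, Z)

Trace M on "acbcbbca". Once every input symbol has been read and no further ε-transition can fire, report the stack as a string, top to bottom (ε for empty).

XXXXXXXXZ

(p, acbcbbca, Z)
  read a, top Z: go to t, push XXZ → (t, cbcbbca, XXZ)
  ε-move, top X: go to r, push XX → (r, cbcbbca, XXXZ)
  read c, top X: go to s, push X → (s, bcbbca, XXXZ)
  read b, top X: go to q, push XX → (q, cbbca, XXXXZ)
  read c, top X: go to r, push ε → (r, bbca, XXXZ)
  read b, top X: go to t, push XX → (t, bca, XXXXZ)
  ε-move, top X: go to r, push XX → (r, bca, XXXXXZ)
  read b, top X: go to t, push XX → (t, ca, XXXXXXZ)
  ε-move, top X: go to r, push XX → (r, ca, XXXXXXXZ)
  read c, top X: go to s, push X → (s, a, XXXXXXXZ)
  read a, top X: go to r, push XX → (r, ε, XXXXXXXXZ)
All input consumed in state r with stack XXXXXXXXZ.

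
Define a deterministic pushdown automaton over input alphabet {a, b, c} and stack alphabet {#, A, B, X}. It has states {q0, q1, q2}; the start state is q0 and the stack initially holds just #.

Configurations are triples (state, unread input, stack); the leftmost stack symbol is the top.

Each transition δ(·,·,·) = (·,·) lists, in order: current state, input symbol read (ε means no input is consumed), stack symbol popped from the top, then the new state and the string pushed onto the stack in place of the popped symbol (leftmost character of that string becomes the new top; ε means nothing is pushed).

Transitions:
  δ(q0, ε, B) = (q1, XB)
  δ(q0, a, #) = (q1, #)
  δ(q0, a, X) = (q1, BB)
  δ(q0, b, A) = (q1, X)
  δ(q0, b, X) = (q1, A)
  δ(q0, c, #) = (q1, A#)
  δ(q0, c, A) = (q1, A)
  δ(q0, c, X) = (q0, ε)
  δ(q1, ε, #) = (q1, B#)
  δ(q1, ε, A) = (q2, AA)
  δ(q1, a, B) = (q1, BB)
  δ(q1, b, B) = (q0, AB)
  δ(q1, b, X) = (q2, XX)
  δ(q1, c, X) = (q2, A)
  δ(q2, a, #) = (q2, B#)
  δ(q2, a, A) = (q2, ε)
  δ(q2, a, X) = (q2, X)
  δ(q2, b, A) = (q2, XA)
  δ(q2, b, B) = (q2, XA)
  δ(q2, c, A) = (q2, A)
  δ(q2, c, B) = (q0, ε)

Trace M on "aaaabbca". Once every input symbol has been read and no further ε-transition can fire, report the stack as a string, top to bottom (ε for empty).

(q0, aaaabbca, #)
  read a, top #: go to q1, push # → (q1, aaabbca, #)
  ε-move, top #: go to q1, push B# → (q1, aaabbca, B#)
  read a, top B: go to q1, push BB → (q1, aabbca, BB#)
  read a, top B: go to q1, push BB → (q1, abbca, BBB#)
  read a, top B: go to q1, push BB → (q1, bbca, BBBB#)
  read b, top B: go to q0, push AB → (q0, bca, ABBBB#)
  read b, top A: go to q1, push X → (q1, ca, XBBBB#)
  read c, top X: go to q2, push A → (q2, a, ABBBB#)
  read a, top A: go to q2, push ε → (q2, ε, BBBB#)
All input consumed in state q2 with stack BBBB#.

BBBB#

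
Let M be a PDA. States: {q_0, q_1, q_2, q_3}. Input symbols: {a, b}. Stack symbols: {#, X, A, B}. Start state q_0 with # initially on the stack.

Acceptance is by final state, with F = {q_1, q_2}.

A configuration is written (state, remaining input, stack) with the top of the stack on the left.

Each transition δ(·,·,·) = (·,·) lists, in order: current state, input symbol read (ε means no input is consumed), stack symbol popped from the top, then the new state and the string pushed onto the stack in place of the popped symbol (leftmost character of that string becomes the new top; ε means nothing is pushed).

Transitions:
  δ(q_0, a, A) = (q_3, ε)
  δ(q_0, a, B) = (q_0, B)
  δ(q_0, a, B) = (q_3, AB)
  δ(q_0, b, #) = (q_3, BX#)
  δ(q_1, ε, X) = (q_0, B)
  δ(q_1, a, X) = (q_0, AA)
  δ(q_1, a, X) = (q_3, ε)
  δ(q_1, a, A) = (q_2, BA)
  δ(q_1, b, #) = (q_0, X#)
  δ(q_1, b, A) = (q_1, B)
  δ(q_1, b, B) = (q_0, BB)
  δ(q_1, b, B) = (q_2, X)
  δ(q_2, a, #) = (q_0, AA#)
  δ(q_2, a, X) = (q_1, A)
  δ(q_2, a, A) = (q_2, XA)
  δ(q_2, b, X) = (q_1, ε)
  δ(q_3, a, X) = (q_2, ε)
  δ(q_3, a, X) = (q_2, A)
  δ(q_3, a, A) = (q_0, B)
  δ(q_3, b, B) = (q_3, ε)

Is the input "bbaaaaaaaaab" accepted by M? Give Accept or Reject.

No computation consumes all input and reaches a final state.

Reject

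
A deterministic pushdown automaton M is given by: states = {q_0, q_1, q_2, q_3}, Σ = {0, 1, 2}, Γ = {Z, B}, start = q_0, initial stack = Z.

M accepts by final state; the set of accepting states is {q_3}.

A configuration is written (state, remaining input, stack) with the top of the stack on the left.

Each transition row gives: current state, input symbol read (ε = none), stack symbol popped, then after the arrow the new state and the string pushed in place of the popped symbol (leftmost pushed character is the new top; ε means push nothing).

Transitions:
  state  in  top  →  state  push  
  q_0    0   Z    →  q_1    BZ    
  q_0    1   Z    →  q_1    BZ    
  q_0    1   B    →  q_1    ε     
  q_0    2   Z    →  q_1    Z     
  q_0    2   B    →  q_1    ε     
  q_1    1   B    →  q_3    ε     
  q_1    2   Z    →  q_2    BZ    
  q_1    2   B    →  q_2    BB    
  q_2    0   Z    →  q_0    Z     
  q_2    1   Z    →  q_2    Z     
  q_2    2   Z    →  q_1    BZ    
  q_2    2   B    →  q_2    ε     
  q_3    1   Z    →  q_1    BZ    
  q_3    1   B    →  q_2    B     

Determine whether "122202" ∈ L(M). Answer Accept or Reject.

Reject

(q_0, 122202, Z)
  read 1, top Z: go to q_1, push BZ → (q_1, 22202, BZ)
  read 2, top B: go to q_2, push BB → (q_2, 2202, BBZ)
  read 2, top B: go to q_2, push ε → (q_2, 202, BZ)
  read 2, top B: go to q_2, push ε → (q_2, 02, Z)
  read 0, top Z: go to q_0, push Z → (q_0, 2, Z)
  read 2, top Z: go to q_1, push Z → (q_1, ε, Z)
All input consumed; state q_1 ∉ F and no further ε-move applies.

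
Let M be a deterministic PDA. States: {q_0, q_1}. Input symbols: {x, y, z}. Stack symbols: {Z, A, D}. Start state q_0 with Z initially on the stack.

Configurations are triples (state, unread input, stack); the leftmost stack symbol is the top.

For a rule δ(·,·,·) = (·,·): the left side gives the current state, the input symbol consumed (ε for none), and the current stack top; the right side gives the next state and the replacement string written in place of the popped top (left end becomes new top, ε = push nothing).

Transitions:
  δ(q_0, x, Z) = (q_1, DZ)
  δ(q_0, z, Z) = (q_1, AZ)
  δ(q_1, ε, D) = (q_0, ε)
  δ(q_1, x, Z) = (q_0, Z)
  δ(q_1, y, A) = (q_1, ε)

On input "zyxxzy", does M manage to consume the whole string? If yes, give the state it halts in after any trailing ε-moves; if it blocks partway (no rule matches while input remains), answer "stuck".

q_1

(q_0, zyxxzy, Z) ⊢ (q_1, yxxzy, AZ) ⊢ (q_1, xxzy, Z) ⊢ (q_0, xzy, Z) ⊢ (q_1, zy, DZ) ⊢ (q_0, zy, Z) ⊢ (q_1, y, AZ) ⊢ (q_1, ε, Z)
All input consumed; M is in state q_1.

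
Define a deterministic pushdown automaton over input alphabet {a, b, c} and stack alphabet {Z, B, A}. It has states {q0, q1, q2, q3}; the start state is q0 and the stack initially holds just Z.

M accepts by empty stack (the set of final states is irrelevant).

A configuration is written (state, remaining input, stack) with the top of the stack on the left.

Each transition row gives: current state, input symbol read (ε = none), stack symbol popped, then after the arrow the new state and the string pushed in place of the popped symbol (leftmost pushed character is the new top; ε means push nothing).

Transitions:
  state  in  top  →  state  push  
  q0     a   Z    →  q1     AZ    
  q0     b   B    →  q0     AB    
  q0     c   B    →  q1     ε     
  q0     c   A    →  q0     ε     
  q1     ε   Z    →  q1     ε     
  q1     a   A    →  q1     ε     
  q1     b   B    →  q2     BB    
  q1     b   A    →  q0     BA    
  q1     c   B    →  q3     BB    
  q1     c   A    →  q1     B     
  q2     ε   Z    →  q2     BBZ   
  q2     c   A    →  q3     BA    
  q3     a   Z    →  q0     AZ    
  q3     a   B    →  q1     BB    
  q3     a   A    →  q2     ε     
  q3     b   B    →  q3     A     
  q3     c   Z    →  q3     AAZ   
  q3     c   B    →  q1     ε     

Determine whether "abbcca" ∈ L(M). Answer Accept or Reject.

(q0, abbcca, Z)
  read a, top Z: go to q1, push AZ → (q1, bbcca, AZ)
  read b, top A: go to q0, push BA → (q0, bcca, BAZ)
  read b, top B: go to q0, push AB → (q0, cca, ABAZ)
  read c, top A: go to q0, push ε → (q0, ca, BAZ)
  read c, top B: go to q1, push ε → (q1, a, AZ)
  read a, top A: go to q1, push ε → (q1, ε, Z)
  ε-move, top Z: go to q1, push ε → (q1, ε, ε)
All input consumed and the stack is empty.

Accept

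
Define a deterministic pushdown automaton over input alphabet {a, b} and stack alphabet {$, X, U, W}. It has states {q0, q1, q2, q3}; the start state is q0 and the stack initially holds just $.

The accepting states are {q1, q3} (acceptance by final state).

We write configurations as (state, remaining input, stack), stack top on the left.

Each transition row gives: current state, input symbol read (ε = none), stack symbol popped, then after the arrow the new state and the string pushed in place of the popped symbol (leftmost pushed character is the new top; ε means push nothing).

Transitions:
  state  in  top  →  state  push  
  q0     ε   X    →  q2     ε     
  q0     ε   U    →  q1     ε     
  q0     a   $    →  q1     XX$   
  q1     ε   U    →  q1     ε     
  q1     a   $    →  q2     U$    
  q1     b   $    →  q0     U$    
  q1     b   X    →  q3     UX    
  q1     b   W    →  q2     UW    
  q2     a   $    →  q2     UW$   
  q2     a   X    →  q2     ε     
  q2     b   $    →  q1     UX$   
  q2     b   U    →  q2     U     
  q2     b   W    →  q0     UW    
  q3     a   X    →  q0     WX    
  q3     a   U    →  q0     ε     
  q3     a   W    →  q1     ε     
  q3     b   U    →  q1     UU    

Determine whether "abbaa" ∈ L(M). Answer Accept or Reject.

(q0, abbaa, $)
  read a, top $: go to q1, push XX$ → (q1, bbaa, XX$)
  read b, top X: go to q3, push UX → (q3, baa, UXX$)
  read b, top U: go to q1, push UU → (q1, aa, UUXX$)
  ε-move, top U: go to q1, push ε → (q1, aa, UXX$)
  ε-move, top U: go to q1, push ε → (q1, aa, XX$)
No transition applies at (q1, aa, XX$); input not fully consumed.

Reject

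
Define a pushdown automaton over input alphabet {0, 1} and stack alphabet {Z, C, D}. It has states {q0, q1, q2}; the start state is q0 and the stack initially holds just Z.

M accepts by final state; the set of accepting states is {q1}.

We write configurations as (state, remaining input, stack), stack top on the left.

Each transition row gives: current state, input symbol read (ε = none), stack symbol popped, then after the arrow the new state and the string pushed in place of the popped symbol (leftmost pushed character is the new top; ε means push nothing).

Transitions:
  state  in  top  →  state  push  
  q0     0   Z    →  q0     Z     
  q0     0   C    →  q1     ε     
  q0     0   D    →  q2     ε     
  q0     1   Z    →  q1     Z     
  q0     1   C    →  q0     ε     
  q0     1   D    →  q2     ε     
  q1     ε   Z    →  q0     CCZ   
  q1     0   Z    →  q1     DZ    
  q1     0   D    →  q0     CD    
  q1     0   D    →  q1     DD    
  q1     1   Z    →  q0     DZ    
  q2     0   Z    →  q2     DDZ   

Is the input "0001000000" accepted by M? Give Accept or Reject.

Accept

One accepting computation: (q0, 0001000000, Z) ⊢ (q0, 001000000, Z) ⊢ (q0, 01000000, Z) ⊢ (q0, 1000000, Z) ⊢ (q1, 000000, Z) ⊢ (q1, 00000, DZ) ⊢ (q0, 0000, CDZ) ⊢ (q1, 000, DZ) ⊢ (q0, 00, CDZ) ⊢ (q1, 0, DZ) ⊢ (q1, ε, DDZ)
All input consumed and state q1 ∈ F.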